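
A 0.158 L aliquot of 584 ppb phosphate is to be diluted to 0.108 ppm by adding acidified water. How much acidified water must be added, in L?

0.108 ppm = 108 ppb.
V₂ = C₁V₁/C₂ = 584 × 0.158 / 108 = 0.854 L.
Diluent to add = V₂ − V₁ = 0.854 − 0.158 = 0.696 L.

0.696 L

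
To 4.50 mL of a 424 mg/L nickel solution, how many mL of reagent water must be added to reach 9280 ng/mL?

201 mL

9280 ng/mL = 9.28 mg/L.
V₂ = C₁V₁/C₂ = 424 × 4.50 / 9.28 = 206 mL.
Diluent to add = V₂ − V₁ = 206 − 4.50 = 201 mL.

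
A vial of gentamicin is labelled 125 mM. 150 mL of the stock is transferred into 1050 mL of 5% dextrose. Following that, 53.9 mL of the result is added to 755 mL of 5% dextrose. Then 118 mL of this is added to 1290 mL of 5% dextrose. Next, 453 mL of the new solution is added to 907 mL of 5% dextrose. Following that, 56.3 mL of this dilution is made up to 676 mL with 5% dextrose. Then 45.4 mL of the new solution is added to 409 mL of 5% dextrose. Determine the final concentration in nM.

242 nM

Overall dilution factor = 8 × 15.01 × 11.93 × 3.002 × 12.01 × 10.01 = 5.17 × 10⁵.
125 mM / 5.17 × 10⁵ = 2.42 × 10⁻⁴ mM = 242 nM.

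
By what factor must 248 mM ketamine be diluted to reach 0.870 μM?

2.85 × 10⁵

Factor = C₀/C_target = 248 mM / 0.870 μM = 2.85 × 10⁵.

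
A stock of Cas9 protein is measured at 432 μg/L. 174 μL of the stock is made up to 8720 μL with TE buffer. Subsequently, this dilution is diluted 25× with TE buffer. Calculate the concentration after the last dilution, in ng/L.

345 ng/L

Overall dilution factor = 50.11 × 25 = 1253.
432 μg/L / 1253 = 0.345 μg/L = 345 ng/L.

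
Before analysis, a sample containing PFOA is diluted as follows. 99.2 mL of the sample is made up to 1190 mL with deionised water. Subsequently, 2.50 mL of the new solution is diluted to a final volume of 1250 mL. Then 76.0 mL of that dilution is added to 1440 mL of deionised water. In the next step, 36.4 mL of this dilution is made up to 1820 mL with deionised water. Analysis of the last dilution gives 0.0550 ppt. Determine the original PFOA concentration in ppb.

329 ppb

Overall dilution factor = 12.00 × 500 × 19.95 × 50 = 5.98 × 10⁶.
Original = 0.0550 ppt × 5.98 × 10⁶ = 3.29 × 10⁵ ppt = 329 ppb.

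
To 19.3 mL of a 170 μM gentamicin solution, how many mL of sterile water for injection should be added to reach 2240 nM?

1450 mL

2240 nM = 2.24 μM.
V₂ = C₁V₁/C₂ = 170 × 19.3 / 2.24 = 1465 mL.
Diluent to add = V₂ − V₁ = 1465 − 19.3 = 1450 mL.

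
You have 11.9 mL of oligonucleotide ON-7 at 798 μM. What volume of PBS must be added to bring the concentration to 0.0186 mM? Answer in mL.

0.0186 mM = 18.6 μM.
V₂ = C₁V₁/C₂ = 798 × 11.9 / 18.6 = 511 mL.
Diluent to add = V₂ − V₁ = 511 − 11.9 = 499 mL.

499 mL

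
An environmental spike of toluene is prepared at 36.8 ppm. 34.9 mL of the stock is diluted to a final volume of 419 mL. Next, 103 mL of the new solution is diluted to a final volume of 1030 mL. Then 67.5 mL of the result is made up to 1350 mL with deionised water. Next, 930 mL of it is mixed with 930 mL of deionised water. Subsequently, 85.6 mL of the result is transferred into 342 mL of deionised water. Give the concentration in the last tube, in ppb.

Overall dilution factor = 12.01 × 10 × 20 × 2 × 4.995 = 2.40 × 10⁴.
36.8 ppm / 2.40 × 10⁴ = 1.53 × 10⁻³ ppm = 1.53 ppb.

1.53 ppb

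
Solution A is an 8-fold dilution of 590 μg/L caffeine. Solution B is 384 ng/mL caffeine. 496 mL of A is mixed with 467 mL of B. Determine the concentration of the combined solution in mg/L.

C_A = 590 μg/L / 8 = 73.8 μg/L.
C_B = 384 ng/mL = 384 μg/L.
C_mix = (C_A·V_A + C_B·V_B)/(V_A + V_B) = (73.8×496 + 384×467) / 963.0 = 224 μg/L = 0.224 mg/L.

0.224 mg/L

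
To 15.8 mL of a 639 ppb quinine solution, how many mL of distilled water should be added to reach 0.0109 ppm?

910 mL

0.0109 ppm = 10.9 ppb.
V₂ = C₁V₁/C₂ = 639 × 15.8 / 10.9 = 926 mL.
Diluent to add = V₂ − V₁ = 926 − 15.8 = 910 mL.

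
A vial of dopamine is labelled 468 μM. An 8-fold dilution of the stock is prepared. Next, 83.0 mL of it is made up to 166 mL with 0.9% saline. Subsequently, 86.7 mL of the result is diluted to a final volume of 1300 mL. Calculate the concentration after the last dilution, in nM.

1950 nM

Overall dilution factor = 8 × 2 × 14.99 = 240.
468 μM / 240 = 1.95 μM = 1950 nM.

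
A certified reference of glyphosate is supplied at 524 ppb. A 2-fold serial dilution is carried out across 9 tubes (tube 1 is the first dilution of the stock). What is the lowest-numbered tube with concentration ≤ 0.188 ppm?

tube 2

Tube n has concentration 524 ppb / 2ⁿ.
Need 2ⁿ ≥ 524 ppb / 0.188 ppm = 2.79, so n ≥ 1.48.
First such tube: n = 2.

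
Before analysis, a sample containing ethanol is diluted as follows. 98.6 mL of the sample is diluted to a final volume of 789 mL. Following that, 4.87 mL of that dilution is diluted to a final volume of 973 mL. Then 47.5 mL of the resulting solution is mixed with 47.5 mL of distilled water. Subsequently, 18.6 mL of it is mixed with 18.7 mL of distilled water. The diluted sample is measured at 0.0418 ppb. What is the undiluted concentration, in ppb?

268 ppb

Overall dilution factor = 8.002 × 199.8 × 2 × 2.005 = 6412.
Original = 0.0418 ppb × 6412 = 268 ppb.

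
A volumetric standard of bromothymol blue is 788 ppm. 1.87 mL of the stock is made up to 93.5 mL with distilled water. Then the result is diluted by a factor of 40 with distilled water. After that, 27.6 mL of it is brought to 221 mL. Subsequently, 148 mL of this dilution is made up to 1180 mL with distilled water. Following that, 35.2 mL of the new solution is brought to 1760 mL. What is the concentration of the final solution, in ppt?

Overall dilution factor = 50 × 40 × 8.007 × 7.973 × 50 = 6.38 × 10⁶.
788 ppm / 6.38 × 10⁶ = 1.23 × 10⁻⁴ ppm = 123 ppt.

123 ppt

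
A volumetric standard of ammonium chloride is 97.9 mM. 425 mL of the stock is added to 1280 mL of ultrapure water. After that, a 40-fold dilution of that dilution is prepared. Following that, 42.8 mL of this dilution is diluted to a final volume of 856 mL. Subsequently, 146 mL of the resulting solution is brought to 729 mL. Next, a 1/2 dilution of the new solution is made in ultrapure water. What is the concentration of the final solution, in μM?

Overall dilution factor = 4.012 × 40 × 20 × 4.993 × 2 = 3.21 × 10⁴.
97.9 mM / 3.21 × 10⁴ = 3.05 × 10⁻³ mM = 3.05 μM.

3.05 μM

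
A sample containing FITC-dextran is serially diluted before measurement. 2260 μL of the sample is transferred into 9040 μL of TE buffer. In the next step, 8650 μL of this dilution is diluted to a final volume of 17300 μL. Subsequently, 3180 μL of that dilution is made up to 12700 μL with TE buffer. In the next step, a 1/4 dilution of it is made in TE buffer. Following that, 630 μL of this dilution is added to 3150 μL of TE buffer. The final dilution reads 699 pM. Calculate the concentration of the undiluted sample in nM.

670 nM

Overall dilution factor = 5 × 2 × 3.994 × 4 × 6 = 958.
Original = 699 pM × 958 = 6.70 × 10⁵ pM = 670 nM.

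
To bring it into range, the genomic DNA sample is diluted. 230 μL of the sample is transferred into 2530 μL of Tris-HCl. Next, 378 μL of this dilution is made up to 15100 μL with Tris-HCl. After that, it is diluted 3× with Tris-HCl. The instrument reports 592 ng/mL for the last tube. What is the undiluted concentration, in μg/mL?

Overall dilution factor = 12 × 39.95 × 3 = 1438.
Original = 592 ng/mL × 1438 = 8.51 × 10⁵ ng/mL = 851 μg/mL.

851 μg/mL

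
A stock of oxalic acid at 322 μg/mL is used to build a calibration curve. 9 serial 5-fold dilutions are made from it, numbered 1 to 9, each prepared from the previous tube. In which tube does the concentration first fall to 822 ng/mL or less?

tube 4

Tube n has concentration 322 μg/mL / 5ⁿ.
Need 5ⁿ ≥ 322 μg/mL / 822 ng/mL = 392, so n ≥ 3.71.
First such tube: n = 4.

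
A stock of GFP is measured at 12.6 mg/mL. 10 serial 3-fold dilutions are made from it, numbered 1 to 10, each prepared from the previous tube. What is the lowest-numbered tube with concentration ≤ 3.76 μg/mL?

Tube n has concentration 12.6 mg/mL / 3ⁿ.
Need 3ⁿ ≥ 12.6 mg/mL / 3.76 μg/mL = 3351, so n ≥ 7.39.
First such tube: n = 8.

tube 8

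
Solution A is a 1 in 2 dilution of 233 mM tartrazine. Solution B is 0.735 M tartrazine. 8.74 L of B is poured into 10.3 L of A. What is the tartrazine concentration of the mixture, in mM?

C_A = 233 mM / 2 = 116 mM.
C_B = 0.735 M = 735 mM.
C_mix = (C_A·V_A + C_B·V_B)/(V_A + V_B) = (116×10.3 + 735×8.74) / 19.04 = 400 mM.

400 mM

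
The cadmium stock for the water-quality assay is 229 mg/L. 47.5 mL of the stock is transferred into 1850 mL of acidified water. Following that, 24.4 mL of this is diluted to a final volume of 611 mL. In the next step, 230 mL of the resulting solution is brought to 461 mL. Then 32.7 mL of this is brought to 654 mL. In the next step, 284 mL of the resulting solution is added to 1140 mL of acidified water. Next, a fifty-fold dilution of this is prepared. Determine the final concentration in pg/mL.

22.8 pg/mL

Overall dilution factor = 39.95 × 25.04 × 2.004 × 20 × 5.014 × 50 = 1.01 × 10⁷.
229 mg/L / 1.01 × 10⁷ = 2.28 × 10⁻⁵ mg/L = 22.8 pg/mL.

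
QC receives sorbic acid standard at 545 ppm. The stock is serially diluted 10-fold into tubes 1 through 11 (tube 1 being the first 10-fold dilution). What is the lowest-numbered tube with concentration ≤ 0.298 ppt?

Tube n has concentration 545 ppm / 10ⁿ.
Need 10ⁿ ≥ 545 ppm / 0.298 ppt = 1.83 × 10⁹, so n ≥ 9.26.
First such tube: n = 10.

tube 10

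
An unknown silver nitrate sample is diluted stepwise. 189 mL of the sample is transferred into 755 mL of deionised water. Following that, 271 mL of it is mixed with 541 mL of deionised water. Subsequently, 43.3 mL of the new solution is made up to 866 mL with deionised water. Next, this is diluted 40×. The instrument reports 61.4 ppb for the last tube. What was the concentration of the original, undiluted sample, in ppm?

Overall dilution factor = 4.995 × 2.996 × 20 × 40 = 1.20 × 10⁴.
Original = 61.4 ppb × 1.20 × 10⁴ = 7.35 × 10⁵ ppb = 735 ppm.

735 ppm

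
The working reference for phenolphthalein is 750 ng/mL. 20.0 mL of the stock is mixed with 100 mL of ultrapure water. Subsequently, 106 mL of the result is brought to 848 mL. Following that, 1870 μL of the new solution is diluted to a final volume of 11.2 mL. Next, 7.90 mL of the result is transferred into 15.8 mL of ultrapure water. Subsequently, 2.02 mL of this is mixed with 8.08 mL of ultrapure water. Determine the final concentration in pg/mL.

174 pg/mL

Overall dilution factor = 6 × 8 × 5.989 × 3 × 5 = 4312.
750 ng/mL / 4312 = 0.174 ng/mL = 174 pg/mL.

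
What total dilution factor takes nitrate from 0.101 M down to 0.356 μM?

Factor = C₀/C_target = 0.101 M / 0.356 μM = 2.84 × 10⁵.

2.84 × 10⁵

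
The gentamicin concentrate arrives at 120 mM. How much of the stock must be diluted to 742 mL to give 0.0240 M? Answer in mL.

0.0240 M = 24.0 mM.
V₁ = C₂V₂/C₁ = 24.0 × 742 / 120 = 148 mL.

148 mL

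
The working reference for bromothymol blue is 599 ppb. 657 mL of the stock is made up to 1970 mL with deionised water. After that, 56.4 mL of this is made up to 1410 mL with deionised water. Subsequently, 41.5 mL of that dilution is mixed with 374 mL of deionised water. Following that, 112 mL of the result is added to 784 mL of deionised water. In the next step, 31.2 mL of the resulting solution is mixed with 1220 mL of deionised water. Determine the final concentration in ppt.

Overall dilution factor = 2.998 × 25 × 10.01 × 8 × 40.10 = 2.41 × 10⁵.
599 ppb / 2.41 × 10⁵ = 2.49 × 10⁻³ ppb = 2.49 ppt.

2.49 ppt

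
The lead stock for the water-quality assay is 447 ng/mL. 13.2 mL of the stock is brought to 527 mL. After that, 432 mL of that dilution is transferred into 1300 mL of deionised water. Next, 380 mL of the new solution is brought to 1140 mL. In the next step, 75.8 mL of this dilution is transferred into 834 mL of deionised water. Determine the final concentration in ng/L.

77.6 ng/L

Overall dilution factor = 39.92 × 4.009 × 3 × 12.00 = 5764.
447 ng/mL / 5764 = 0.0776 ng/mL = 77.6 ng/L.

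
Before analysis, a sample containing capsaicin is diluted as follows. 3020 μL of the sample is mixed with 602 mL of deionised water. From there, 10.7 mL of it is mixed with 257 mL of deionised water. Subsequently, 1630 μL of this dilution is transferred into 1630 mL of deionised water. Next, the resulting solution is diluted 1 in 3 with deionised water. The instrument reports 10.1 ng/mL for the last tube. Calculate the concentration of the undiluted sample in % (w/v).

15.2 % (w/v)

Overall dilution factor = 200.3 × 25.02 × 1001 × 3 = 1.51 × 10⁷.
Original = 10.1 ng/mL × 1.51 × 10⁷ = 1.52 × 10⁸ ng/mL = 15.2 % (w/v).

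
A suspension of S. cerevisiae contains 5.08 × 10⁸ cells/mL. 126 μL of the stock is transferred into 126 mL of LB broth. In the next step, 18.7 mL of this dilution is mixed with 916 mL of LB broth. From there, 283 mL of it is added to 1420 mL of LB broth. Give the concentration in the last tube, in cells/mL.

1690 cells/mL

Overall dilution factor = 1001 × 49.98 × 6.018 = 3.01 × 10⁵.
5.08 × 10⁸ cells/mL / 3.01 × 10⁵ = 1690 cells/mL.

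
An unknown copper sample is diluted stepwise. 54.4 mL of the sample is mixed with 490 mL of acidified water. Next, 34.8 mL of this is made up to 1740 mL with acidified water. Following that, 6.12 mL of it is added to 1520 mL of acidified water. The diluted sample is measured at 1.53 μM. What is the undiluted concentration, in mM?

191 mM

Overall dilution factor = 10.01 × 50 × 249.4 = 1.25 × 10⁵.
Original = 1.53 μM × 1.25 × 10⁵ = 1.91 × 10⁵ μM = 191 mM.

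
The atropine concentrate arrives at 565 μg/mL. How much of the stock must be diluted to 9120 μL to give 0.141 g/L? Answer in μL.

2280 μL

0.141 g/L = 141 μg/mL.
V₁ = C₂V₂/C₁ = 141 × 9120 / 565 = 2276 μL.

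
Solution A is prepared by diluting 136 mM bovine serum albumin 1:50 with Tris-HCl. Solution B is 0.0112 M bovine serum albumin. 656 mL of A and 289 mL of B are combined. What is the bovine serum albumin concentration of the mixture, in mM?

5.31 mM

C_A = 136 mM / 50 = 2.72 mM.
C_B = 0.0112 M = 11.2 mM.
C_mix = (C_A·V_A + C_B·V_B)/(V_A + V_B) = (2.72×656 + 11.2×289) / 945.0 = 5.31 mM.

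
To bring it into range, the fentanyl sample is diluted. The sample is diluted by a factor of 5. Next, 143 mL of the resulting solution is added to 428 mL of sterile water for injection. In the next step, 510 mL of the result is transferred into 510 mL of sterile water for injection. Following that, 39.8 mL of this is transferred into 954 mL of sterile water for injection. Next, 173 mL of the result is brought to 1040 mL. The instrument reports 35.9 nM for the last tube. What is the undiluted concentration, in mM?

0.215 mM

Overall dilution factor = 5 × 3.993 × 2 × 24.97 × 6.012 = 5994.
Original = 35.9 nM × 5994 = 2.15 × 10⁵ nM = 0.215 mM.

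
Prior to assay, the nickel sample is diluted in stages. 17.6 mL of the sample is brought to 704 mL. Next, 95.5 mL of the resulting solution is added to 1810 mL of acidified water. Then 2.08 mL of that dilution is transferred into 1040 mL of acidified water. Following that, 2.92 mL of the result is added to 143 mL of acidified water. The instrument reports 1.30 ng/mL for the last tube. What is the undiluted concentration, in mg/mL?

Overall dilution factor = 40 × 19.95 × 501 × 49.97 = 2.00 × 10⁷.
Original = 1.30 ng/mL × 2.00 × 10⁷ = 2.60 × 10⁷ ng/mL = 26.0 mg/mL.

26.0 mg/mL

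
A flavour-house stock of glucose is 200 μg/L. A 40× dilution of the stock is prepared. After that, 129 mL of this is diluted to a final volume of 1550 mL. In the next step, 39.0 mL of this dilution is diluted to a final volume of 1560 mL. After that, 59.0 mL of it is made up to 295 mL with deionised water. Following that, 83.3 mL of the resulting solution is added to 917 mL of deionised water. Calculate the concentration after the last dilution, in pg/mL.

Overall dilution factor = 40 × 12.02 × 40 × 5 × 12.01 = 1.15 × 10⁶.
200 μg/L / 1.15 × 10⁶ = 1.73 × 10⁻⁴ μg/L = 0.173 pg/mL.

0.173 pg/mL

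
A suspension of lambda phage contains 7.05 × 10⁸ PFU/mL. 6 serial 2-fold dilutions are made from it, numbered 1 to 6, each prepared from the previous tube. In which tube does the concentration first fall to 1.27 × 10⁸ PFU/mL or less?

tube 3

Tube n has concentration 7.05 × 10⁸ PFU/mL / 2ⁿ.
Need 2ⁿ ≥ 7.05 × 10⁸ PFU/mL / 1.27 × 10⁸ PFU/mL = 5.55, so n ≥ 2.47.
First such tube: n = 3.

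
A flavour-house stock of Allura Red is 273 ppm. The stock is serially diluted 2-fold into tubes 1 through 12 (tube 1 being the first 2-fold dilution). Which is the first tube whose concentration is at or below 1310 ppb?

tube 8

Tube n has concentration 273 ppm / 2ⁿ.
Need 2ⁿ ≥ 273 ppm / 1310 ppb = 208, so n ≥ 7.70.
First such tube: n = 8.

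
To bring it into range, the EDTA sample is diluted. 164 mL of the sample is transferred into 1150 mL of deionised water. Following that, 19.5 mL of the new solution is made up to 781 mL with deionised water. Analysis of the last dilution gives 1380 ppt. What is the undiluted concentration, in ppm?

Overall dilution factor = 8.012 × 40.05 = 321.
Original = 1380 ppt × 321 = 4.43 × 10⁵ ppt = 0.443 ppm.

0.443 ppm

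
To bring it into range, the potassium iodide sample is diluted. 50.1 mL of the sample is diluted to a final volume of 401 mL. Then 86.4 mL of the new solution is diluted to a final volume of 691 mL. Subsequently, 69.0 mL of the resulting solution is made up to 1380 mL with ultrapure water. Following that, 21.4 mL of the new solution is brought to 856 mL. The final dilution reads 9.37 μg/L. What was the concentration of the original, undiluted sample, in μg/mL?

480 μg/mL

Overall dilution factor = 8.004 × 7.998 × 20 × 40 = 5.12 × 10⁴.
Original = 9.37 μg/L × 5.12 × 10⁴ = 4.80 × 10⁵ μg/L = 480 μg/mL.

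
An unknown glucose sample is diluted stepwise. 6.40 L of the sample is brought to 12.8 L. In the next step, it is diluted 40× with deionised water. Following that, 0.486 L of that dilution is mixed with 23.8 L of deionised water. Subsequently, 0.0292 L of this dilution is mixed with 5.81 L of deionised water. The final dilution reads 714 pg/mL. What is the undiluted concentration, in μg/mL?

Overall dilution factor = 2 × 40 × 49.97 × 200.0 = 7.99 × 10⁵.
Original = 714 pg/mL × 7.99 × 10⁵ = 5.71 × 10⁸ pg/mL = 571 μg/mL.

571 μg/mL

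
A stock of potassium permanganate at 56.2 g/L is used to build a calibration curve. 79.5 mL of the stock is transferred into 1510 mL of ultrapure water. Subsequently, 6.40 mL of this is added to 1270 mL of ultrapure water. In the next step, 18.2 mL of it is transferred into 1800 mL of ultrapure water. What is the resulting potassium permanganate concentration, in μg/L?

141 μg/L

Overall dilution factor = 19.99 × 199.4 × 99.90 = 3.98 × 10⁵.
56.2 g/L / 3.98 × 10⁵ = 1.41 × 10⁻⁴ g/L = 141 μg/L.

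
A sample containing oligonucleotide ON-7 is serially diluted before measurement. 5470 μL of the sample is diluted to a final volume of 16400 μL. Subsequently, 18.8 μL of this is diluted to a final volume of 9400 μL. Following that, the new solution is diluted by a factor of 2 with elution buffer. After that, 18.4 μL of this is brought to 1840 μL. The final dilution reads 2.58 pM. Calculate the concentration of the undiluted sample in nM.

Overall dilution factor = 2.998 × 500 × 2 × 100 = 3.00 × 10⁵.
Original = 2.58 pM × 3.00 × 10⁵ = 7.74 × 10⁵ pM = 774 nM.

774 nM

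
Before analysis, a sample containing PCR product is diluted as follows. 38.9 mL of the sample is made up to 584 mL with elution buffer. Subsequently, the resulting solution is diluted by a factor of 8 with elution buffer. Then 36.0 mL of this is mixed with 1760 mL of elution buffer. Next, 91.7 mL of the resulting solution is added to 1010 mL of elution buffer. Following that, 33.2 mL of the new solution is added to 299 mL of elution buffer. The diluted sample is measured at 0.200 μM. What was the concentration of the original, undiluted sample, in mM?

Overall dilution factor = 15.01 × 8 × 49.89 × 12.01 × 10.01 = 7.20 × 10⁵.
Original = 0.200 μM × 7.20 × 10⁵ = 1.44 × 10⁵ μM = 144 mM.

144 mM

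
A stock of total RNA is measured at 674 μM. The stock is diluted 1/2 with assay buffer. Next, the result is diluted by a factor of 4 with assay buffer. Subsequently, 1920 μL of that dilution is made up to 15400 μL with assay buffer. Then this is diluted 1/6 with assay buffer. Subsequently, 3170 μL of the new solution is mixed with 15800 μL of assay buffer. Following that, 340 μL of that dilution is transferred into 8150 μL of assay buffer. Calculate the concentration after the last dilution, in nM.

11.7 nM

Overall dilution factor = 2 × 4 × 8.021 × 6 × 5.984 × 24.97 = 5.75 × 10⁴.
674 μM / 5.75 × 10⁴ = 0.0117 μM = 11.7 nM.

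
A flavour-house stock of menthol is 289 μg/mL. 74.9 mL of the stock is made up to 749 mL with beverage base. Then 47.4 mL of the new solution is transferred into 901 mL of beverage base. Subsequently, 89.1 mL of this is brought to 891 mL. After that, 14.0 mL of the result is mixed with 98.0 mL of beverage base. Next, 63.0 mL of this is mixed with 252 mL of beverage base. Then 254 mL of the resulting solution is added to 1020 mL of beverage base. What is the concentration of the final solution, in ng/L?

Overall dilution factor = 10 × 20.01 × 10 × 8 × 5 × 5.016 = 4.01 × 10⁵.
289 μg/mL / 4.01 × 10⁵ = 7.20 × 10⁻⁴ μg/mL = 720 ng/L.

720 ng/L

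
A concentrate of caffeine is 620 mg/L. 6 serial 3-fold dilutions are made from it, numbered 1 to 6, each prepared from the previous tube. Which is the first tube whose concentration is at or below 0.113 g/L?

Tube n has concentration 620 mg/L / 3ⁿ.
Need 3ⁿ ≥ 620 mg/L / 0.113 g/L = 5.49, so n ≥ 1.55.
First such tube: n = 2.

tube 2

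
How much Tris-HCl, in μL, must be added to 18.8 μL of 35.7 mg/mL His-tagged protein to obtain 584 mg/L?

584 mg/L = 0.584 mg/mL.
V₂ = C₁V₁/C₂ = 35.7 × 18.8 / 0.584 = 1149 μL.
Diluent to add = V₂ − V₁ = 1149 − 18.8 = 1130 μL.

1130 μL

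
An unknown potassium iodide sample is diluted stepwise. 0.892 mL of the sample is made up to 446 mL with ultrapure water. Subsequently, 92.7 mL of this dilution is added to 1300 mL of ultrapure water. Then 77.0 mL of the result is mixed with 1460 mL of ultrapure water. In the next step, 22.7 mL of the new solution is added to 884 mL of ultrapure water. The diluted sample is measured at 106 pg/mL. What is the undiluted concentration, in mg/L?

Overall dilution factor = 500 × 15.02 × 19.96 × 39.94 = 5.99 × 10⁶.
Original = 106 pg/mL × 5.99 × 10⁶ = 6.35 × 10⁸ pg/mL = 635 mg/L.

635 mg/L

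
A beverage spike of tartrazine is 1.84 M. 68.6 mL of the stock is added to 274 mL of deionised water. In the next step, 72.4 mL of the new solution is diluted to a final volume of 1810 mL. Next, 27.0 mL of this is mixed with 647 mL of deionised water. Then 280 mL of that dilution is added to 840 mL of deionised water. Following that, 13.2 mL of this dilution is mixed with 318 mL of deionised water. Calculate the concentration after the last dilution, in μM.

Overall dilution factor = 4.994 × 25 × 24.96 × 4 × 25.09 = 3.13 × 10⁵.
1.84 M / 3.13 × 10⁵ = 5.88 × 10⁻⁶ M = 5.88 μM.

5.88 μM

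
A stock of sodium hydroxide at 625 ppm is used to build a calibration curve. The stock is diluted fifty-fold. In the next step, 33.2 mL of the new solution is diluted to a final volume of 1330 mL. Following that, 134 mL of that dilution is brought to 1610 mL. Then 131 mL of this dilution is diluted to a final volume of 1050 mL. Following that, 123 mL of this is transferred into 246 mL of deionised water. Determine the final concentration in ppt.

Overall dilution factor = 50 × 40.06 × 12.01 × 8.015 × 3 = 5.79 × 10⁵.
625 ppm / 5.79 × 10⁵ = 1.08 × 10⁻³ ppm = 1080 ppt.

1080 ppt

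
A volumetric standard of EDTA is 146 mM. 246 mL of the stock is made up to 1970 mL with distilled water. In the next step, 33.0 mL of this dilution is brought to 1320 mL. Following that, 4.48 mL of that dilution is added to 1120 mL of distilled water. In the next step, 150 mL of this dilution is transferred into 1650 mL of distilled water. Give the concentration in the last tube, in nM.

151 nM

Overall dilution factor = 8.008 × 40 × 251 × 12 = 9.65 × 10⁵.
146 mM / 9.65 × 10⁵ = 1.51 × 10⁻⁴ mM = 151 nM.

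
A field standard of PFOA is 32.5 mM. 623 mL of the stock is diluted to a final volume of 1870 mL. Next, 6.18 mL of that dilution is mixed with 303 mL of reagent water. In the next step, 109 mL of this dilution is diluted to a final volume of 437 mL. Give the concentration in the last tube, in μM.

Overall dilution factor = 3.002 × 50.03 × 4.009 = 602.
32.5 mM / 602 = 0.0540 mM = 54.0 μM.

54.0 μM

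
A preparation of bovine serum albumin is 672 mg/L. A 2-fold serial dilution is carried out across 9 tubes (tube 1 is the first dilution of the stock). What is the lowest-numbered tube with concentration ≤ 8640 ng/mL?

tube 7

Tube n has concentration 672 mg/L / 2ⁿ.
Need 2ⁿ ≥ 672 mg/L / 8640 ng/mL = 77.8, so n ≥ 6.28.
First such tube: n = 7.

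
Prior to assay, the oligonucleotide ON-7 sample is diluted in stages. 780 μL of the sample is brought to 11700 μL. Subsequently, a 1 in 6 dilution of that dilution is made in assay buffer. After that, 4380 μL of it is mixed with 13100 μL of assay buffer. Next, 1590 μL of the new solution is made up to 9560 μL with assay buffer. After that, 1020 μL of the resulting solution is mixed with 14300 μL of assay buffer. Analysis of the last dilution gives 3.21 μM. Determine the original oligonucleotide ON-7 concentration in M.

0.104 M

Overall dilution factor = 15 × 6 × 3.991 × 6.013 × 15.02 = 3.24 × 10⁴.
Original = 3.21 μM × 3.24 × 10⁴ = 1.04 × 10⁵ μM = 0.104 M.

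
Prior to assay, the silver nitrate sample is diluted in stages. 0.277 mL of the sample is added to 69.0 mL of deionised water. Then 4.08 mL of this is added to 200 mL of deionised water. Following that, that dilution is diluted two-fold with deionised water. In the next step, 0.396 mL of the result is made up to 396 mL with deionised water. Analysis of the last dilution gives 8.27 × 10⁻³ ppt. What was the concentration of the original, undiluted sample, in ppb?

Overall dilution factor = 250.1 × 50.02 × 2 × 1000 = 2.50 × 10⁷.
Original = 8.27 × 10⁻³ ppt × 2.50 × 10⁷ = 2.07 × 10⁵ ppt = 207 ppb.

207 ppb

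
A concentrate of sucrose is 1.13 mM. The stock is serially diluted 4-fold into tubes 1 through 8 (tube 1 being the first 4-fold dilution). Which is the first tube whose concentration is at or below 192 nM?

Tube n has concentration 1.13 mM / 4ⁿ.
Need 4ⁿ ≥ 1.13 mM / 192 nM = 5885, so n ≥ 6.26.
First such tube: n = 7.

tube 7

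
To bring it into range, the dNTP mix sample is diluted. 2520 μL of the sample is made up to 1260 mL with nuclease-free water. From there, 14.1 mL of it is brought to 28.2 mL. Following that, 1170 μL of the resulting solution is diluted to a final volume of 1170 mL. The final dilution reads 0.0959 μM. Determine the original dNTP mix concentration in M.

0.0959 M

Overall dilution factor = 500 × 2 × 1000 = 1.00 × 10⁶.
Original = 0.0959 μM × 1.00 × 10⁶ = 9.59 × 10⁴ μM = 0.0959 M.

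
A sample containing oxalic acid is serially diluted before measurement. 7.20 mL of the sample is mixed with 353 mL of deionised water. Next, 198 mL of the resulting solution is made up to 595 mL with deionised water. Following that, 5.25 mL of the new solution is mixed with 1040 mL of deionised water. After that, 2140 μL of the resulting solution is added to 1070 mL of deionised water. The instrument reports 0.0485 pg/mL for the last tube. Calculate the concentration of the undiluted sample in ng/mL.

Overall dilution factor = 50.03 × 3.005 × 199.1 × 501 = 1.50 × 10⁷.
Original = 0.0485 pg/mL × 1.50 × 10⁷ = 7.27 × 10⁵ pg/mL = 727 ng/mL.

727 ng/mL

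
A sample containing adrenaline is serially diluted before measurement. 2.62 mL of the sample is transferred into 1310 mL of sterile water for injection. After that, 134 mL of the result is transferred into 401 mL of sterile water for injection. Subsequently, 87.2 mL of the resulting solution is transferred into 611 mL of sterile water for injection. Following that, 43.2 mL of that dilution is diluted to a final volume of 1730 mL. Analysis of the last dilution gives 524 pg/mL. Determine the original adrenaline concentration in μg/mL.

336 μg/mL

Overall dilution factor = 501 × 3.993 × 8.007 × 40.05 = 6.41 × 10⁵.
Original = 524 pg/mL × 6.41 × 10⁵ = 3.36 × 10⁸ pg/mL = 336 μg/mL.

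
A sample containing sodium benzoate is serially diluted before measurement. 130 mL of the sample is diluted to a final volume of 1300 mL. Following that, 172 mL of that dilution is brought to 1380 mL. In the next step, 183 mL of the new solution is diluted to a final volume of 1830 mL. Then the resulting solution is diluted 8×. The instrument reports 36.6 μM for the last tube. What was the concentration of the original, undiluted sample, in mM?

Overall dilution factor = 10 × 8.023 × 10 × 8 = 6419.
Original = 36.6 μM × 6419 = 2.35 × 10⁵ μM = 235 mM.

235 mM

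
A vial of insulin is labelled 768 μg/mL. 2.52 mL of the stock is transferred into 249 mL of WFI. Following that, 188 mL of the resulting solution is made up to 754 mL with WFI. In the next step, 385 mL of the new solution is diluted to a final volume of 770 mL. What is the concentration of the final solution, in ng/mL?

Overall dilution factor = 99.81 × 4.011 × 2 = 801.
768 μg/mL / 801 = 0.959 μg/mL = 959 ng/mL.

959 ng/mL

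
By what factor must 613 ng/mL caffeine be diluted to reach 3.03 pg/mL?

2.02 × 10⁵

Factor = C₀/C_target = 613 ng/mL / 3.03 pg/mL = 2.02 × 10⁵.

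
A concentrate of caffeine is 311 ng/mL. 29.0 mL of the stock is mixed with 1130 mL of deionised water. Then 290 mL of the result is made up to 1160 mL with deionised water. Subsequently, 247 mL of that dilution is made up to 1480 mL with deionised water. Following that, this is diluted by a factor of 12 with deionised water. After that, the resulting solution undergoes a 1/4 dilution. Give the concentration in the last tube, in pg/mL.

6.76 pg/mL

Overall dilution factor = 39.97 × 4 × 5.992 × 12 × 4 = 4.60 × 10⁴.
311 ng/mL / 4.60 × 10⁴ = 6.76 × 10⁻³ ng/mL = 6.76 pg/mL.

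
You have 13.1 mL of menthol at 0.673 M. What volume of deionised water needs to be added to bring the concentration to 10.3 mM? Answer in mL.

843 mL

10.3 mM = 0.0103 M.
V₂ = C₁V₁/C₂ = 0.673 × 13.1 / 0.0103 = 856 mL.
Diluent to add = V₂ − V₁ = 856 − 13.1 = 843 mL.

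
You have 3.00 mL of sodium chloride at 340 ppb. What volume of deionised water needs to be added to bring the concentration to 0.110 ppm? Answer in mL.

0.110 ppm = 110 ppb.
V₂ = C₁V₁/C₂ = 340 × 3.00 / 110 = 9.27 mL.
Diluent to add = V₂ − V₁ = 9.27 − 3.00 = 6.27 mL.

6.27 mL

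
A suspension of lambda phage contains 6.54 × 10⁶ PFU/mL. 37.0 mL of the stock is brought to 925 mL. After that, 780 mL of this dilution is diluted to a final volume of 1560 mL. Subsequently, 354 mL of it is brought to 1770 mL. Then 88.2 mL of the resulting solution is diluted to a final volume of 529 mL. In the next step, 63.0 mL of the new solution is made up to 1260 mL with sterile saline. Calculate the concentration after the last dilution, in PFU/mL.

Overall dilution factor = 25 × 2 × 5 × 5.998 × 20 = 3.00 × 10⁴.
6.54 × 10⁶ PFU/mL / 3.00 × 10⁴ = 218 PFU/mL.

218 PFU/mL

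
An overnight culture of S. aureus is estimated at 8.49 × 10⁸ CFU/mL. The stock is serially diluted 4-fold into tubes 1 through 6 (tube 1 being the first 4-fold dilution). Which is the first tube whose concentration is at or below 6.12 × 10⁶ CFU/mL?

tube 4

Tube n has concentration 8.49 × 10⁸ CFU/mL / 4ⁿ.
Need 4ⁿ ≥ 8.49 × 10⁸ CFU/mL / 6.12 × 10⁶ CFU/mL = 139, so n ≥ 3.56.
First such tube: n = 4.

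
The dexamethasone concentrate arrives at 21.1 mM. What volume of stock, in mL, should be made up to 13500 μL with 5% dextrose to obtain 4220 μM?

4220 μM = 4.22 mM.
V₁ = C₂V₂/C₁ = 4.22 × 13500 / 21.1 = 2700 μL = 2.70 mL.

2.70 mL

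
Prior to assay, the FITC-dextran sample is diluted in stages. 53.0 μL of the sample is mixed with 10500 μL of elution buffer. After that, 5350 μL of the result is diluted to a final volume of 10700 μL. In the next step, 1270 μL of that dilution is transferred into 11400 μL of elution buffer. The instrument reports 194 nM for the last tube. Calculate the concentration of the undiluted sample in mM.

Overall dilution factor = 199.1 × 2 × 9.976 = 3973.
Original = 194 nM × 3973 = 7.71 × 10⁵ nM = 0.771 mM.

0.771 mM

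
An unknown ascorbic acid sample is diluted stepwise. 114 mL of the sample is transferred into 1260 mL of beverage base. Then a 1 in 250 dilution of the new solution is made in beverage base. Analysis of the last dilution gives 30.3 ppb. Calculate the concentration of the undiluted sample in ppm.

Overall dilution factor = 12.05 × 250 = 3013.
Original = 30.3 ppb × 3013 = 9.13 × 10⁴ ppb = 91.3 ppm.

91.3 ppm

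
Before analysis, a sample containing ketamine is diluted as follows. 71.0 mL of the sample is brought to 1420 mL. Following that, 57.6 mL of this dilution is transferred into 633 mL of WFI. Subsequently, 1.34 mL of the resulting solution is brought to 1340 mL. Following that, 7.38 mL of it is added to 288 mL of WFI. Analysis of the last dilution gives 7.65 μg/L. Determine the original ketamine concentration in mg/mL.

73.4 mg/mL

Overall dilution factor = 20 × 11.99 × 1000 × 40.02 = 9.60 × 10⁶.
Original = 7.65 μg/L × 9.60 × 10⁶ = 7.34 × 10⁷ μg/L = 73.4 mg/mL.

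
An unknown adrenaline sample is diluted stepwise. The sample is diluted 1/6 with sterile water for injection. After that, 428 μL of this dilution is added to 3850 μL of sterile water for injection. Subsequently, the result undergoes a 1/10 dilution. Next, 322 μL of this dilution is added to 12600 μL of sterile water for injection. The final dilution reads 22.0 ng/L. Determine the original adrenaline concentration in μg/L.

Overall dilution factor = 6 × 9.995 × 10 × 40.13 = 2.41 × 10⁴.
Original = 22.0 ng/L × 2.41 × 10⁴ = 5.29 × 10⁵ ng/L = 529 μg/L.

529 μg/L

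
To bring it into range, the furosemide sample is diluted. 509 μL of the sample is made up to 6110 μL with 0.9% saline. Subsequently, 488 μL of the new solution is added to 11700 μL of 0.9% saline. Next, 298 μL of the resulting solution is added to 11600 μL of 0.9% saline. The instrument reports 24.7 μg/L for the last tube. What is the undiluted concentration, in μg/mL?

Overall dilution factor = 12.00 × 24.98 × 39.93 = 1.20 × 10⁴.
Original = 24.7 μg/L × 1.20 × 10⁴ = 2.96 × 10⁵ μg/L = 296 μg/mL.

296 μg/mL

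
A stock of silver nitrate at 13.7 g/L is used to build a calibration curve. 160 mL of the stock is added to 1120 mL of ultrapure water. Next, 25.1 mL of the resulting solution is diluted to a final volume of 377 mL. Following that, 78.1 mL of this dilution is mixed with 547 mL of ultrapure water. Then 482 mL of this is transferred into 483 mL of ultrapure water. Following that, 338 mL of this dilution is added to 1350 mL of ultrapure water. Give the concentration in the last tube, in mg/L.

Overall dilution factor = 8 × 15.02 × 8.004 × 2.002 × 4.994 = 9616.
13.7 g/L / 9616 = 1.42 × 10⁻³ g/L = 1.42 mg/L.

1.42 mg/L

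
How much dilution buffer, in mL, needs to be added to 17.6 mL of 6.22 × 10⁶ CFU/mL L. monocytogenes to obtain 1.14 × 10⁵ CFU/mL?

943 mL

V₂ = C₁V₁/C₂ = 6.22 × 10⁶ × 17.6 / 1.14 × 10⁵ = 960 mL.
Diluent to add = V₂ − V₁ = 960 − 17.6 = 943 mL.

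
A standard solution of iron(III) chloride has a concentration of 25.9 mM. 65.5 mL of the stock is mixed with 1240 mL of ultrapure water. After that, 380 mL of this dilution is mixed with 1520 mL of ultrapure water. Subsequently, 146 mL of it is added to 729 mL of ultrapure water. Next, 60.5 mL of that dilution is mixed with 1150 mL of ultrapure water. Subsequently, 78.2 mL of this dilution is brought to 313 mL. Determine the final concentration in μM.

0.541 μM

Overall dilution factor = 19.93 × 5 × 5.993 × 20.01 × 4.003 = 4.78 × 10⁴.
25.9 mM / 4.78 × 10⁴ = 5.41 × 10⁻⁴ mM = 0.541 μM.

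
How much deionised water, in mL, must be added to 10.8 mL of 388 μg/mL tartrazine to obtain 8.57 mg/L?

478 mL

8.57 mg/L = 8.57 μg/mL.
V₂ = C₁V₁/C₂ = 388 × 10.8 / 8.57 = 489 mL.
Diluent to add = V₂ − V₁ = 489 − 10.8 = 478 mL.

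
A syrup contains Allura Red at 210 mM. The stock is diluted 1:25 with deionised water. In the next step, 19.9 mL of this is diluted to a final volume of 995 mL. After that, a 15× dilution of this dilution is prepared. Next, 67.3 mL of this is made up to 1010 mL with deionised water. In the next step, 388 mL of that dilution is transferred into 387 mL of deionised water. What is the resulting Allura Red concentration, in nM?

374 nM

Overall dilution factor = 25 × 50 × 15 × 15.01 × 1.997 = 5.62 × 10⁵.
210 mM / 5.62 × 10⁵ = 3.74 × 10⁻⁴ mM = 374 nM.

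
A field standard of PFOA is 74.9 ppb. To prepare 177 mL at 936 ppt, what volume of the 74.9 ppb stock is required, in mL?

936 ppt = 0.936 ppb.
V₁ = C₂V₂/C₁ = 0.936 × 177 / 74.9 = 2.21 mL.

2.21 mL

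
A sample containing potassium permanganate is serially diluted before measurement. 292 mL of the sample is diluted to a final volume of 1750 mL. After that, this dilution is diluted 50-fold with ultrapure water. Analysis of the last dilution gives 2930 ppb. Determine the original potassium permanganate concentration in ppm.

Overall dilution factor = 5.993 × 50 = 300.
Original = 2930 ppb × 300 = 8.78 × 10⁵ ppb = 878 ppm.

878 ppm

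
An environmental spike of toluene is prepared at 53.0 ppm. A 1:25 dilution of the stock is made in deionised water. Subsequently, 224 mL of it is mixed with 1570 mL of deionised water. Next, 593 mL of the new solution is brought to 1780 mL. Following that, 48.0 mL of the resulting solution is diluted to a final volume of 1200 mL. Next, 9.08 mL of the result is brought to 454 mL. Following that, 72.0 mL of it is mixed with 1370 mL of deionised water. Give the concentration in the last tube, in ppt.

3.52 ppt

Overall dilution factor = 25 × 8.009 × 3.002 × 25 × 50 × 20.03 = 1.50 × 10⁷.
53.0 ppm / 1.50 × 10⁷ = 3.52 × 10⁻⁶ ppm = 3.52 ppt.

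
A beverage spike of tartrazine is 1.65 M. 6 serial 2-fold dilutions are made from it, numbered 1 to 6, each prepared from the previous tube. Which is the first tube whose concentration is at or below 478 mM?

Tube n has concentration 1.65 M / 2ⁿ.
Need 2ⁿ ≥ 1.65 M / 478 mM = 3.45, so n ≥ 1.79.
First such tube: n = 2.

tube 2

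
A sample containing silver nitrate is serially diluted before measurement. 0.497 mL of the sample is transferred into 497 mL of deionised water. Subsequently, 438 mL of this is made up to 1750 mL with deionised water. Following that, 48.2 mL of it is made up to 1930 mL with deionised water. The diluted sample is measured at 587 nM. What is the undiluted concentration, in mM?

Overall dilution factor = 1001 × 3.995 × 40.04 = 1.60 × 10⁵.
Original = 587 nM × 1.60 × 10⁵ = 9.40 × 10⁷ nM = 94.0 mM.

94.0 mM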